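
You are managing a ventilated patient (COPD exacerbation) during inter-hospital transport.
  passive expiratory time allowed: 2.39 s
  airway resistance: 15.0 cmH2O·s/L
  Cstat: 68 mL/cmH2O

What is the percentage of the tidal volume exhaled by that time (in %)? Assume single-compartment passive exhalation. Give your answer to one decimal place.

τ = R × C = 15.0 × 68 mL/cmH2O = 15.0 × 0.068 L/cmH2O = 1.02 s.
Passive exhalation: V(t)/V₀ = e^(−t/τ) = e^(−2.39/1.02) = 0.09603.
Fraction exhaled = 1 − 0.09603 = 0.904 → 90.4%.

90.4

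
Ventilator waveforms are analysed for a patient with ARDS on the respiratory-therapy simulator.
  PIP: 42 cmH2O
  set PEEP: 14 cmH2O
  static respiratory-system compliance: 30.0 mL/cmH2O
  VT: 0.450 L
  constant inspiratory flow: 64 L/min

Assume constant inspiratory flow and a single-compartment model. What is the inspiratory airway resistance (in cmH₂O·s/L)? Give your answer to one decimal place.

Flow: 64 L/min ÷ 60 = 1.0667 L/s.
Equation of motion (constant flow): PIP = Vt/C + R·V̇ + PEEP.
R·V̇ = PIP − Vt/C − PEEP = 42 − 450/30.0 − 14 = 42 − 15.0 − 14 = 13.0 cmH2O.
R = 13.0 / 1.0667 = 12.187 cmH2O·s/L.

12.2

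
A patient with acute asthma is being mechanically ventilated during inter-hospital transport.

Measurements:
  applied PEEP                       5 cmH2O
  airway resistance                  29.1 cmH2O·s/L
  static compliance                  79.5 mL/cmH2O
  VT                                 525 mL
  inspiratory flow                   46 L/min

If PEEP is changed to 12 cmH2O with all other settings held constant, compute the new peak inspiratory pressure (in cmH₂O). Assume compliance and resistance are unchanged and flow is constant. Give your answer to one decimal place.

Flow: 46 L/min ÷ 60 = 0.7667 L/s.
PIP = Vt/C + R·V̇ + PEEP (constant-flow equation of motion).
Only the baseline term changes: ΔPIP = ΔPEEP = 12 − 5 = 7.0 cmH2O.
Original PIP = 525/79.5 + 29.1×0.7667 + 5 = 33.915 cmH2O; new PIP = 33.915 + (7.0) = 40.915 cmH2O.

40.9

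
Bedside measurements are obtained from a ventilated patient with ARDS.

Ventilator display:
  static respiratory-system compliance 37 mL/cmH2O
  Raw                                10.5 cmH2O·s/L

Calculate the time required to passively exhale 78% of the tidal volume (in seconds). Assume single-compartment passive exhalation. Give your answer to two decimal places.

0.59

τ = R × C = 10.5 × 37 mL/cmH2O = 10.5 × 0.037 L/cmH2O = 0.3885 s.
Exhaled fraction f = 1 − e^(−t/τ) → t = −τ·ln(1 − f) = −0.3885·ln(0.22) = 0.5882 s.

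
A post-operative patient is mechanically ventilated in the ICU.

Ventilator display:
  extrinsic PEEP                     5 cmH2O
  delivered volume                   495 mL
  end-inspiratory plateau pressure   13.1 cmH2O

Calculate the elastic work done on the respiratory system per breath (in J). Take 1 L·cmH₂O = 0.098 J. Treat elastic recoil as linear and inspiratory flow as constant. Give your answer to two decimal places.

0.20

Elastic work ≈ ½ × (Pplat − PEEP) × Vt = 0.5 × (13.1 − 5) × 0.495 L = 0.5 × 8.1 × 0.495 = 2.005 L·cmH2O.
× 0.098 J/(L·cmH2O) → 0.1965 J.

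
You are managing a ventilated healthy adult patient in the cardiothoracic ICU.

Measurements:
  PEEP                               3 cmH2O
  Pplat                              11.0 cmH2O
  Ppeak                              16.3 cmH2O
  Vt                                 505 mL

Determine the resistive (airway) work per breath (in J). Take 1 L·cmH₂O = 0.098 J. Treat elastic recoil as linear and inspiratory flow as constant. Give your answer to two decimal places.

With constant inspiratory flow the resistive pressure is constant at PIP − Pplat = 16.3 − 11.0 = 5.3 cmH2O, so resistive work = 5.3 × 0.505 = 2.677 L·cmH2O.
× 0.098 J/(L·cmH2O) → 0.2623 J.

0.26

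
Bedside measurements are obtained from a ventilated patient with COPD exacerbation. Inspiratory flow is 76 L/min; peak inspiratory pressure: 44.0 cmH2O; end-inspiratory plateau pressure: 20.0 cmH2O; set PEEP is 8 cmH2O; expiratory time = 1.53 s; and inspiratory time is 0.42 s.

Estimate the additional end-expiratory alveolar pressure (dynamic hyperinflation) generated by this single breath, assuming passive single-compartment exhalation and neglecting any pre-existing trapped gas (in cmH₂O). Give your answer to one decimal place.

1.9

Flow: 76 L/min ÷ 60 = 1.2667 L/s.
Vt = flow × Ti = 1.2667 L/s × 0.42 s × 1000 mL/L = 532.01 mL.
R = (PIP − Pplat)/V̇ = (44.0 − 20.0) / 1.2667 = 24.0/1.2667 = 18.947 cmH2O·s/L.
C = Vt/(Pplat − PEEP) = 532.01 / (20.0 − 8) = 532.01/12.0 = 44.334 mL/cmH2O.
τ = R × C = 18.947 × 0.04433 L/cmH2O = 0.8399 s.
Fraction remaining = e^(−Te/τ) = e^(−1.53/0.8399) = 0.1618; trapped volume = 532.01 × 0.1618 = 86.079 mL.
Additional alveolar pressure from trapping ≈ V_trapped / C = 86.079 / 44.334 = 1.942 cmH2O.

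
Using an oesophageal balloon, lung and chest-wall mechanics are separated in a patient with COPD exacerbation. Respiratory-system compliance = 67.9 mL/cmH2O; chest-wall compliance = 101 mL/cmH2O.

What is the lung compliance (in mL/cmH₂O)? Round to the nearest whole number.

207

1/CL = 1/Crs − 1/Ccw.
1/CL = 1/67.9 − 1/101 = 0.004827.
CL = 207.17 mL/cmH2O.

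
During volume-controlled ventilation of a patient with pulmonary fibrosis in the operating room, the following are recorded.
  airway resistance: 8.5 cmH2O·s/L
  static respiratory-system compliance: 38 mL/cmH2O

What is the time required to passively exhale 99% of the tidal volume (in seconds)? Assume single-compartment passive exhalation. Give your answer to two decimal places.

1.49

τ = R × C = 8.5 × 38 mL/cmH2O = 8.5 × 0.038 L/cmH2O = 0.323 s.
Exhaled fraction f = 1 − e^(−t/τ) → t = −τ·ln(1 − f) = −0.323·ln(0.01) = 1.487 s.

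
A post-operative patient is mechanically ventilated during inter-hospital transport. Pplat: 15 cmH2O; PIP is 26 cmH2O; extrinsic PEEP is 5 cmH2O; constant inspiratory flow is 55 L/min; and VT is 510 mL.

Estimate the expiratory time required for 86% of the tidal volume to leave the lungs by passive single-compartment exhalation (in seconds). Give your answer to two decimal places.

Flow: 55 L/min ÷ 60 = 0.9167 L/s.
R = (PIP − Pplat)/V̇ = (26 − 15) / 0.9167 = 11.0/0.9167 = 12.0 cmH2O·s/L.
C = Vt/(Pplat − PEEP) = 510.0 / (15 − 5) = 510.0/10.0 = 51.0 mL/cmH2O.
τ = R × C = 12.0 × 0.051 L/cmH2O = 0.612 s.
t = −τ·ln(1 − 0.86) = −0.612·ln(0.14) = 1.203 s.

1.20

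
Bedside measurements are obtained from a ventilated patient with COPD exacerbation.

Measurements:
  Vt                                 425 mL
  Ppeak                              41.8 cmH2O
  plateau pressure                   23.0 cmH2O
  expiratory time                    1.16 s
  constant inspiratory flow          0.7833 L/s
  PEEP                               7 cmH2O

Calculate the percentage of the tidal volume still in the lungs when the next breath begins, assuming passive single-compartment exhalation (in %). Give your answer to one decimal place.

R = (PIP − Pplat)/V̇ = (41.8 − 23.0) / 0.7833 = 18.8/0.7833 = 24.001 cmH2O·s/L.
C = Vt/(Pplat − PEEP) = 425.0 / (23.0 − 7) = 425.0/16.0 = 26.563 mL/cmH2O.
τ = R × C = 24.001 × 0.02656 L/cmH2O = 0.6375 s.
Fraction remaining at end-expiration = e^(−Te/τ) = e^(−1.16/0.6375) = 0.1621 → 16.21%.

16.2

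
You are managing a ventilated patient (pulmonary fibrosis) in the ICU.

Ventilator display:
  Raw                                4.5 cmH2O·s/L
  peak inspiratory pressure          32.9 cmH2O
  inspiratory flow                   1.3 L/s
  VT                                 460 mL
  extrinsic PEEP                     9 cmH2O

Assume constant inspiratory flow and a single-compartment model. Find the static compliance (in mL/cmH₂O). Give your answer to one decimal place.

Equation of motion (constant flow): PIP = Vt/C + R·V̇ + PEEP.
Vt/C = PIP − R·V̇ − PEEP = 32.9 − 4.5×1.3 − 9 = 32.9 − 5.85 − 9 = 18.05 cmH2O.
C = Vt / 18.05 = 460 / 18.05 = 25.485 mL/cmH2O.

25.5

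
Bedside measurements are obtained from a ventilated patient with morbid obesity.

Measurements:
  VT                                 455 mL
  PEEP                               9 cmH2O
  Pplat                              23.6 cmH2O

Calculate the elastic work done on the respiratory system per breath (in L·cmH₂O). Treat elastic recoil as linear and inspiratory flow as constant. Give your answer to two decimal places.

Elastic work ≈ ½ × (Pplat − PEEP) × Vt = 0.5 × (23.6 − 9) × 0.455 L = 0.5 × 14.6 × 0.455 = 3.322 L·cmH2O.

3.32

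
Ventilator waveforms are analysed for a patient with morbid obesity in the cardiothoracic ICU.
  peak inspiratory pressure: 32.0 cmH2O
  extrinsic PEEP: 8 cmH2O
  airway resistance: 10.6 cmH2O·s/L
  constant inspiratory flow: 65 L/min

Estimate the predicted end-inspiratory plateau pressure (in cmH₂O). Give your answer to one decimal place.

Flow: 65 L/min ÷ 60 = 1.0833 L/s.
Pplat = PIP − Raw × flow = 32.0 − 10.6 × 1.0833 = 32.0 − 11.483 = 20.517 cmH2O.

20.5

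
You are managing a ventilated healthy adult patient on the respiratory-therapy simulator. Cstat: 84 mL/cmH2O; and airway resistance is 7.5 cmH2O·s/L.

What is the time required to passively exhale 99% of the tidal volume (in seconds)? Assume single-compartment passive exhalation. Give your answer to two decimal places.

2.90

τ = R × C = 7.5 × 84 mL/cmH2O = 7.5 × 0.084 L/cmH2O = 0.63 s.
Exhaled fraction f = 1 − e^(−t/τ) → t = −τ·ln(1 − f) = −0.63·ln(0.01) = 2.901 s.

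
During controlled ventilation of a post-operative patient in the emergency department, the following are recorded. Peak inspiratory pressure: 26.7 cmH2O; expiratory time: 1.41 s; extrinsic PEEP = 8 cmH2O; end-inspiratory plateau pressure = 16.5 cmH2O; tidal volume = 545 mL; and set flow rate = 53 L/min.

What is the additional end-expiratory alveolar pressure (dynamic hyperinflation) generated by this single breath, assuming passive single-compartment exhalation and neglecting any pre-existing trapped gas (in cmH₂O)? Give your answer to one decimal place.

1.3

Flow: 53 L/min ÷ 60 = 0.8833 L/s.
R = (PIP − Pplat)/V̇ = (26.7 − 16.5) / 0.8833 = 10.2/0.8833 = 11.548 cmH2O·s/L.
C = Vt/(Pplat − PEEP) = 545.0 / (16.5 − 8) = 545.0/8.5 = 64.118 mL/cmH2O.
τ = R × C = 11.548 × 0.06412 L/cmH2O = 0.7405 s.
Fraction remaining = e^(−Te/τ) = e^(−1.41/0.7405) = 0.149; trapped volume = 545.0 × 0.149 = 81.205 mL.
Additional alveolar pressure from trapping ≈ V_trapped / C = 81.205 / 64.118 = 1.266 cmH2O.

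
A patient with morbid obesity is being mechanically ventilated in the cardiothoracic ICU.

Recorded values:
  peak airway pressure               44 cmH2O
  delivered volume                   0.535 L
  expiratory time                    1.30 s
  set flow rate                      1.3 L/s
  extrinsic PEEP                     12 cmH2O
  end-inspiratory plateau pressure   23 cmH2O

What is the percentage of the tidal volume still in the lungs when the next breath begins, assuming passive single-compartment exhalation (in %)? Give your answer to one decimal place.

19.1

R = (PIP − Pplat)/V̇ = (44 − 23) / 1.3 = 21.0/1.3 = 16.154 cmH2O·s/L.
C = Vt/(Pplat − PEEP) = 535.0 / (23 − 12) = 535.0/11.0 = 48.636 mL/cmH2O.
τ = R × C = 16.154 × 0.04864 L/cmH2O = 0.7857 s.
Fraction remaining at end-expiration = e^(−Te/τ) = e^(−1.30/0.7857) = 0.1912 → 19.12%.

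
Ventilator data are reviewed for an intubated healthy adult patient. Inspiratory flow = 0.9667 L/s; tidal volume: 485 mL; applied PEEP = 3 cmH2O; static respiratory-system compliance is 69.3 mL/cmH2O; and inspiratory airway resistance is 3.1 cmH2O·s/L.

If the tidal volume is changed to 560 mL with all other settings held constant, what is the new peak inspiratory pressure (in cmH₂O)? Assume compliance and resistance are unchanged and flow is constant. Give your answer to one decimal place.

14.1

PIP = Vt/C + R·V̇ + PEEP (constant-flow equation of motion).
Only the elastic term changes: ΔPIP = ΔVt / C = (560 − 485) / 69.3 = 1.082 cmH2O.
Original PIP = 485/69.3 + 3.1×0.9667 + 3 = 12.995 cmH2O; new PIP = 12.995 + (1.082) = 14.077 cmH2O.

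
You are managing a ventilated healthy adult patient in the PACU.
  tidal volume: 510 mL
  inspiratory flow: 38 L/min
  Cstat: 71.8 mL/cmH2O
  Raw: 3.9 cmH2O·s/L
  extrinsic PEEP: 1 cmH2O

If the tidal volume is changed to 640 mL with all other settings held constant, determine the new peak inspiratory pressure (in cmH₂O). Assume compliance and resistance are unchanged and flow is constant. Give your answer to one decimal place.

12.4

Flow: 38 L/min ÷ 60 = 0.6333 L/s.
PIP = Vt/C + R·V̇ + PEEP (constant-flow equation of motion).
Only the elastic term changes: ΔPIP = ΔVt / C = (640 − 510) / 71.8 = 1.811 cmH2O.
Original PIP = 510/71.8 + 3.9×0.6333 + 1 = 10.573 cmH2O; new PIP = 10.573 + (1.811) = 12.384 cmH2O.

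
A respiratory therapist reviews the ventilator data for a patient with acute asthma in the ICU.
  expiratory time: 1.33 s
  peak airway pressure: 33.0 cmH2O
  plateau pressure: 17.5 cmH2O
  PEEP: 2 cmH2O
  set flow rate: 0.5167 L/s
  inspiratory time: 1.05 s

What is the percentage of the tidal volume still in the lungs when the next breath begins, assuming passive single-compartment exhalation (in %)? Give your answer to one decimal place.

28.2

Vt = flow × Ti = 0.5167 L/s × 1.05 s × 1000 mL/L = 542.54 mL.
R = (PIP − Pplat)/V̇ = (33.0 − 17.5) / 0.5167 = 15.5/0.5167 = 29.998 cmH2O·s/L.
C = Vt/(Pplat − PEEP) = 542.54 / (17.5 − 2) = 542.54/15.5 = 35.003 mL/cmH2O.
τ = R × C = 29.998 × 0.035 L/cmH2O = 1.05 s.
Fraction remaining at end-expiration = e^(−Te/τ) = e^(−1.33/1.05) = 0.2818 → 28.18%.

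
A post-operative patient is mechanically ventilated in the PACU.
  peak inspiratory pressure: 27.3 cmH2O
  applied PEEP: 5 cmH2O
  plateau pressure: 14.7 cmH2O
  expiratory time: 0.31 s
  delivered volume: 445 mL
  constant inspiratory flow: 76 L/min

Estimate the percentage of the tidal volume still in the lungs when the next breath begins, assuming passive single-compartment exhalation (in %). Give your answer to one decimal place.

Flow: 76 L/min ÷ 60 = 1.2667 L/s.
R = (PIP − Pplat)/V̇ = (27.3 − 14.7) / 1.2667 = 12.6/1.2667 = 9.947 cmH2O·s/L.
C = Vt/(Pplat − PEEP) = 445.0 / (14.7 − 5) = 445.0/9.7 = 45.876 mL/cmH2O.
τ = R × C = 9.947 × 0.04588 L/cmH2O = 0.4564 s.
Fraction remaining at end-expiration = e^(−Te/τ) = e^(−0.31/0.4564) = 0.507 → 50.7%.

50.7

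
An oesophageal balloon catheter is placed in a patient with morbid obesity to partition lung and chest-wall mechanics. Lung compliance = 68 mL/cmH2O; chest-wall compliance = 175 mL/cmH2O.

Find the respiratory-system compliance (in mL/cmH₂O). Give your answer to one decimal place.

49.0

Lung and chest wall are elastances in series: 1/Crs = 1/CL + 1/Ccw.
1/Crs = 1/68 + 1/175 = 0.02042.
Crs = 48.972 mL/cmH2O.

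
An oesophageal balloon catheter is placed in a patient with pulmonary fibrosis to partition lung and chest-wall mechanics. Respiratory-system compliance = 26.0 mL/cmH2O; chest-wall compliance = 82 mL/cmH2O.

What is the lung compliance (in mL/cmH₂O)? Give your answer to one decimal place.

38.1

1/CL = 1/Crs − 1/Ccw.
1/CL = 1/26.0 − 1/82 = 0.02627.
CL = 38.066 mL/cmH2O.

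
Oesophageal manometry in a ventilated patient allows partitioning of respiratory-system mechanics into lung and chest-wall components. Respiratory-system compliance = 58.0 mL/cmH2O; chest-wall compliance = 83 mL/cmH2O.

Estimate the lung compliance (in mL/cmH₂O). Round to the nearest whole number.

193

1/CL = 1/Crs − 1/Ccw.
1/CL = 1/58.0 − 1/83 = 0.005193.
CL = 192.57 mL/cmH2O.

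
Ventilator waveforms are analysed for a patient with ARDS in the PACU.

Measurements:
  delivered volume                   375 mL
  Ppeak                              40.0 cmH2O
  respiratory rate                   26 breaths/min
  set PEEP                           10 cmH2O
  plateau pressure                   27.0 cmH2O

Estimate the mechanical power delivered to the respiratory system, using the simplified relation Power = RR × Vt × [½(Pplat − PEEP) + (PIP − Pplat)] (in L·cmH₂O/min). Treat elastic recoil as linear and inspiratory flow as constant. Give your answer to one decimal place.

209.6

Per-breath work = Vt × [½(Pplat−PEEP) + (PIP−Pplat)] = 0.375 × [0.5×17.0 + 13.0] = 0.375 × 21.5 = 8.063 L·cmH2O.
Power = 26 × 8.063 = 209.64 L·cmH2O/min.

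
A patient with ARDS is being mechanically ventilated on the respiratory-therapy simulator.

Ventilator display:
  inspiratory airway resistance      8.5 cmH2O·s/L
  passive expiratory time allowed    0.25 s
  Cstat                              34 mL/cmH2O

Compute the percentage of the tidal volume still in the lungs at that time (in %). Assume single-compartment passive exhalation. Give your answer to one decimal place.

τ = R × C = 8.5 × 34 mL/cmH2O = 8.5 × 0.034 L/cmH2O = 0.289 s.
Passive exhalation: V(t)/V₀ = e^(−t/τ) = e^(−0.25/0.289) = 0.421.
Fraction remaining = 0.421 → 42.1%.

42.1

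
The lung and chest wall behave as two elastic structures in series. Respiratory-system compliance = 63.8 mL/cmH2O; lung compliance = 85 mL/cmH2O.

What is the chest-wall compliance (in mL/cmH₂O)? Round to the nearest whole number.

256

1/Ccw = 1/Crs − 1/CL.
1/Ccw = 1/63.8 − 1/85 = 0.003909.
Ccw = 255.82 mL/cmH2O.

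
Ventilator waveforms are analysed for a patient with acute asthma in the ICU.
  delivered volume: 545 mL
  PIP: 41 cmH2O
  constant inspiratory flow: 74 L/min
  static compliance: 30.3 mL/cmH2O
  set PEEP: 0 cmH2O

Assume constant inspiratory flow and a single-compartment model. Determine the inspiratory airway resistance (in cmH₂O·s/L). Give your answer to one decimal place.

18.7

Flow: 74 L/min ÷ 60 = 1.2333 L/s.
Equation of motion (constant flow): PIP = Vt/C + R·V̇ + PEEP.
R·V̇ = PIP − Vt/C − PEEP = 41 − 545/30.3 − 0 = 41 − 17.987 − 0 = 23.013 cmH2O.
R = 23.013 / 1.2333 = 18.66 cmH2O·s/L.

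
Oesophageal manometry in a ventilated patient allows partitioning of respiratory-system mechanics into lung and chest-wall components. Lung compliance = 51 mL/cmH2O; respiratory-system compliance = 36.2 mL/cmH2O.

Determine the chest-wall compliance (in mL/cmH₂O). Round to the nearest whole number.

125

1/Ccw = 1/Crs − 1/CL.
1/Ccw = 1/36.2 − 1/51 = 0.008016.
Ccw = 124.75 mL/cmH2O.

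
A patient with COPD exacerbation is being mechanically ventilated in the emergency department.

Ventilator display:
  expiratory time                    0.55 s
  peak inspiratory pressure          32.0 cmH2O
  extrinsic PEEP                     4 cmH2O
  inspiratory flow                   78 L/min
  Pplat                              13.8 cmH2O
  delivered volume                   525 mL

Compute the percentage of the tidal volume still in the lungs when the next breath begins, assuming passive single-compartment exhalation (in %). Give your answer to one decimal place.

48.0

Flow: 78 L/min ÷ 60 = 1.3 L/s.
R = (PIP − Pplat)/V̇ = (32.0 − 13.8) / 1.3 = 18.2/1.3 = 14.0 cmH2O·s/L.
C = Vt/(Pplat − PEEP) = 525.0 / (13.8 − 4) = 525.0/9.8 = 53.571 mL/cmH2O.
τ = R × C = 14.0 × 0.05357 L/cmH2O = 0.75 s.
Fraction remaining at end-expiration = e^(−Te/τ) = e^(−0.55/0.75) = 0.4803 → 48.03%.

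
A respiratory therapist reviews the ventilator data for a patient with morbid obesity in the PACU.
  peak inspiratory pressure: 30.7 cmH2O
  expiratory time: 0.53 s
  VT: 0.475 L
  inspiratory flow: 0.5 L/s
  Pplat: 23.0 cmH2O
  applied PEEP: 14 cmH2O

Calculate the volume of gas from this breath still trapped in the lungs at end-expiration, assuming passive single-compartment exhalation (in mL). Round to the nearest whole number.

R = (PIP − Pplat)/V̇ = (30.7 − 23.0) / 0.5 = 7.7/0.5 = 15.4 cmH2O·s/L.
C = Vt/(Pplat − PEEP) = 475.0 / (23.0 − 14) = 475.0/9.0 = 52.778 mL/cmH2O.
τ = R × C = 15.4 × 0.05278 L/cmH2O = 0.8128 s.
Fraction remaining = e^(−Te/τ) = e^(−0.53/0.8128) = 0.521.
Trapped volume = 475.0 × 0.521 = 247.48 mL.

247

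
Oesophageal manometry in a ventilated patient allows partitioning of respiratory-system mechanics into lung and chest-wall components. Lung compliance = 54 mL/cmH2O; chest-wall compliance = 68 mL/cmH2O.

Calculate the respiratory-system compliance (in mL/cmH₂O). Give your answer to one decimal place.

30.1

Lung and chest wall are elastances in series: 1/Crs = 1/CL + 1/Ccw.
1/Crs = 1/54 + 1/68 = 0.03322.
Crs = 30.102 mL/cmH2O.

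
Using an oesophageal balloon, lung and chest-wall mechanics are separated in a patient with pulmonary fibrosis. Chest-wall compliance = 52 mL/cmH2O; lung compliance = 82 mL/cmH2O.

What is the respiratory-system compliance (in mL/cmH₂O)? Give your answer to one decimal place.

Lung and chest wall are elastances in series: 1/Crs = 1/CL + 1/Ccw.
1/Crs = 1/82 + 1/52 = 0.03143.
Crs = 31.817 mL/cmH2O.

31.8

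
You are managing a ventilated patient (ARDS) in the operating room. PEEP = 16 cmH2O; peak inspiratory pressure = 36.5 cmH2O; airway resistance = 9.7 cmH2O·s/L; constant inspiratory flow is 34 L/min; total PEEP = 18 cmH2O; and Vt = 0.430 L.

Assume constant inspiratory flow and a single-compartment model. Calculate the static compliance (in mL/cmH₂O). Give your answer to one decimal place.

33.1

Flow: 34 L/min ÷ 60 = 0.5667 L/s.
Total PEEP = 18 cmH2O (set 16 + intrinsic 2); this is the baseline alveolar pressure.
Equation of motion (constant flow): PIP = Vt/C + R·V̇ + PEEP.
Vt/C = PIP − R·V̇ − PEEP = 36.5 − 9.7×0.5667 − 18 = 36.5 − 5.497 − 18 = 13.003 cmH2O.
C = Vt / 13.003 = 430 / 13.003 = 33.069 mL/cmH2O.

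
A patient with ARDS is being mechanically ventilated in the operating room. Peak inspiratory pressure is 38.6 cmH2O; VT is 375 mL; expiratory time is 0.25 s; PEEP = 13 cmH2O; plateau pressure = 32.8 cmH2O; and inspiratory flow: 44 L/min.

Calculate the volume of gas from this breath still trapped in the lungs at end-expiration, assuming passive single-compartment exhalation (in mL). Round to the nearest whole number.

Flow: 44 L/min ÷ 60 = 0.7333 L/s.
R = (PIP − Pplat)/V̇ = (38.6 − 32.8) / 0.7333 = 5.8/0.7333 = 7.909 cmH2O·s/L.
C = Vt/(Pplat − PEEP) = 375.0 / (32.8 − 13) = 375.0/19.8 = 18.939 mL/cmH2O.
τ = R × C = 7.909 × 0.01894 L/cmH2O = 0.1498 s.
Fraction remaining = e^(−Te/τ) = e^(−0.25/0.1498) = 0.1885.
Trapped volume = 375.0 × 0.1885 = 70.688 mL.

71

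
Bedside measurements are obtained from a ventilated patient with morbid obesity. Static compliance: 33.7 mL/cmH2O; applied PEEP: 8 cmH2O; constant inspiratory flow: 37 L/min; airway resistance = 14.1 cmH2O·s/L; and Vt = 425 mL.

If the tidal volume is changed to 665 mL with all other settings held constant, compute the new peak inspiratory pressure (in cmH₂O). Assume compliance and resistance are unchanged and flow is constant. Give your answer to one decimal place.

36.4

Flow: 37 L/min ÷ 60 = 0.6167 L/s.
PIP = Vt/C + R·V̇ + PEEP (constant-flow equation of motion).
Only the elastic term changes: ΔPIP = ΔVt / C = (665 − 425) / 33.7 = 7.122 cmH2O.
Original PIP = 425/33.7 + 14.1×0.6167 + 8 = 29.307 cmH2O; new PIP = 29.307 + (7.122) = 36.429 cmH2O.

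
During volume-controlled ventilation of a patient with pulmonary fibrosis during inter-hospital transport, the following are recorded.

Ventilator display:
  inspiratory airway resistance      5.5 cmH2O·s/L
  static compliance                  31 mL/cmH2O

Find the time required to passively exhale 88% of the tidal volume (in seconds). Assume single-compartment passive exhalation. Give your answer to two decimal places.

0.36

τ = R × C = 5.5 × 31 mL/cmH2O = 5.5 × 0.031 L/cmH2O = 0.1705 s.
Exhaled fraction f = 1 − e^(−t/τ) → t = −τ·ln(1 − f) = −0.1705·ln(0.12) = 0.3615 s.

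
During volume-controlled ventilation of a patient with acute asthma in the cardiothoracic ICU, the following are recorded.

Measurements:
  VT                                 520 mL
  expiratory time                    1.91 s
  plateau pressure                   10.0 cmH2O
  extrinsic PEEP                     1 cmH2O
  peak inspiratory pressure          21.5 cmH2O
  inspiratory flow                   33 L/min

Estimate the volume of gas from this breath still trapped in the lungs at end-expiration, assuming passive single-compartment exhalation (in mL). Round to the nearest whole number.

107

Flow: 33 L/min ÷ 60 = 0.55 L/s.
R = (PIP − Pplat)/V̇ = (21.5 − 10.0) / 0.55 = 11.5/0.55 = 20.909 cmH2O·s/L.
C = Vt/(Pplat − PEEP) = 520.0 / (10.0 − 1) = 520.0/9.0 = 57.778 mL/cmH2O.
τ = R × C = 20.909 × 0.05778 L/cmH2O = 1.208 s.
Fraction remaining = e^(−Te/τ) = e^(−1.91/1.208) = 0.2057.
Trapped volume = 520.0 × 0.2057 = 106.96 mL.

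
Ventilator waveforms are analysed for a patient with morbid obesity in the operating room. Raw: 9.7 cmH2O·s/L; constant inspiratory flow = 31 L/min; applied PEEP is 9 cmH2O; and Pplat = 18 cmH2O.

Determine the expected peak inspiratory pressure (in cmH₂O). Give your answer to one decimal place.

Flow: 31 L/min ÷ 60 = 0.5167 L/s.
PIP = Pplat + Raw × flow = 18 + 9.7 × 0.5167 = 18 + 5.012 = 23.012 cmH2O.

23.0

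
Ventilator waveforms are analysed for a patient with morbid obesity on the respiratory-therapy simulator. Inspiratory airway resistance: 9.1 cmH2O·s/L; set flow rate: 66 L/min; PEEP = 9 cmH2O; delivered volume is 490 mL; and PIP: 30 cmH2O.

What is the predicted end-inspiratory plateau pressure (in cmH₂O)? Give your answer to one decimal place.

Flow: 66 L/min ÷ 60 = 1.1 L/s.
Pplat = PIP − Raw × flow = 30 − 9.1 × 1.1 = 30 − 10.01 = 19.99 cmH2O.

20.0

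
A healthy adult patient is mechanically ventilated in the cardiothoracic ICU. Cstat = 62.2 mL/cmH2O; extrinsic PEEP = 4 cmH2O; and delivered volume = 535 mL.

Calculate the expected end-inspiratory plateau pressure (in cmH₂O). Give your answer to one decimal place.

12.6

Pplat = PEEP + Vt / Cstat = 4 + 535 / 62.2 = 4 + 8.601 = 12.601 cmH2O.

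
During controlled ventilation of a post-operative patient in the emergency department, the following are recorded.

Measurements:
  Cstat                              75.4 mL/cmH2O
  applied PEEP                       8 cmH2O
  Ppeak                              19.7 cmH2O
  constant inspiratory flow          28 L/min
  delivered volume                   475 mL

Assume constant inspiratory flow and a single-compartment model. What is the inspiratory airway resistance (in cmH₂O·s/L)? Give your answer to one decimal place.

Flow: 28 L/min ÷ 60 = 0.4667 L/s.
Equation of motion (constant flow): PIP = Vt/C + R·V̇ + PEEP.
R·V̇ = PIP − Vt/C − PEEP = 19.7 − 475/75.4 − 8 = 19.7 − 6.3 − 8 = 5.4 cmH2O.
R = 5.4 / 0.4667 = 11.571 cmH2O·s/L.

11.6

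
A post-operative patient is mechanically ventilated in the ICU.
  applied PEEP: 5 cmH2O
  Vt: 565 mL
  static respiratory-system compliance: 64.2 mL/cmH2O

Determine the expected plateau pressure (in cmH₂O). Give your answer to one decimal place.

Pplat = PEEP + Vt / Cstat = 5 + 565 / 64.2 = 5 + 8.801 = 13.801 cmH2O.

13.8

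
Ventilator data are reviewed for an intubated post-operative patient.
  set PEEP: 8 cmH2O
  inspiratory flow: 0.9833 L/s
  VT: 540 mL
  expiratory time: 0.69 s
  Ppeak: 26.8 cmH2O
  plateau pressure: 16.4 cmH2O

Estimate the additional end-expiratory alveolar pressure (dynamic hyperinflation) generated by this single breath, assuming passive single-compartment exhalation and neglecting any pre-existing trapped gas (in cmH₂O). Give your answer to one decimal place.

3.0

R = (PIP − Pplat)/V̇ = (26.8 − 16.4) / 0.9833 = 10.4/0.9833 = 10.577 cmH2O·s/L.
C = Vt/(Pplat − PEEP) = 540.0 / (16.4 − 8) = 540.0/8.4 = 64.286 mL/cmH2O.
τ = R × C = 10.577 × 0.06429 L/cmH2O = 0.68 s.
Fraction remaining = e^(−Te/τ) = e^(−0.69/0.68) = 0.3625; trapped volume = 540.0 × 0.3625 = 195.75 mL.
Additional alveolar pressure from trapping ≈ V_trapped / C = 195.75 / 64.286 = 3.045 cmH2O.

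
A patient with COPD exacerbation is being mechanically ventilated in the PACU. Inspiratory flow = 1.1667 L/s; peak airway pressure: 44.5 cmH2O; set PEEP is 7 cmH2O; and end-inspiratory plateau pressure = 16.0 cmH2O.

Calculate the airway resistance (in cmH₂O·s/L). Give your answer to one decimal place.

24.4

Raw = (PIP − Pplat) / flow = (44.5 − 16.0) / 1.1667 = 28.5 / 1.1667 = 24.428 cmH2O·s/L.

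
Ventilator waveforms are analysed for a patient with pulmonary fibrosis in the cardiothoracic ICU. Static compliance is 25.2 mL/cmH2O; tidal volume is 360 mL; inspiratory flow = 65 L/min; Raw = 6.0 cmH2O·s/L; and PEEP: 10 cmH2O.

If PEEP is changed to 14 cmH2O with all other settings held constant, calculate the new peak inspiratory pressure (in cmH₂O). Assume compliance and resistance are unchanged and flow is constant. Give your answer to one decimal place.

34.8

Flow: 65 L/min ÷ 60 = 1.0833 L/s.
PIP = Vt/C + R·V̇ + PEEP (constant-flow equation of motion).
Only the baseline term changes: ΔPIP = ΔPEEP = 14 − 10 = 4.0 cmH2O.
Original PIP = 360/25.2 + 6.0×1.0833 + 10 = 30.786 cmH2O; new PIP = 30.786 + (4.0) = 34.786 cmH2O.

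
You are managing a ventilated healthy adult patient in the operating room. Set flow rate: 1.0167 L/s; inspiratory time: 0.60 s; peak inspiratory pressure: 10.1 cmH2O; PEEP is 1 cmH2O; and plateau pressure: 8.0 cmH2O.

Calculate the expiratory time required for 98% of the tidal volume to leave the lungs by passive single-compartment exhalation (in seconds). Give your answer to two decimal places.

Vt = flow × Ti = 1.0167 L/s × 0.60 s × 1000 mL/L = 610.02 mL.
R = (PIP − Pplat)/V̇ = (10.1 − 8.0) / 1.0167 = 2.1/1.0167 = 2.066 cmH2O·s/L.
C = Vt/(Pplat − PEEP) = 610.02 / (8.0 − 1) = 610.02/7.0 = 87.146 mL/cmH2O.
τ = R × C = 2.066 × 0.08715 L/cmH2O = 0.1801 s.
t = −τ·ln(1 − 0.98) = −0.1801·ln(0.02) = 0.7046 s.

0.70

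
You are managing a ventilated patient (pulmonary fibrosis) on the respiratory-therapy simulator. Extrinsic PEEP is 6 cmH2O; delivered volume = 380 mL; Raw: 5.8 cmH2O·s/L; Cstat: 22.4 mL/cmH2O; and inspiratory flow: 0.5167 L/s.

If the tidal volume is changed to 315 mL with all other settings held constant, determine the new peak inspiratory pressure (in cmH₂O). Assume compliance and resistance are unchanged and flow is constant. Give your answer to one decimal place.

23.1

PIP = Vt/C + R·V̇ + PEEP (constant-flow equation of motion).
Only the elastic term changes: ΔPIP = ΔVt / C = (315 − 380) / 22.4 = -2.902 cmH2O.
Original PIP = 380/22.4 + 5.8×0.5167 + 6 = 25.961 cmH2O; new PIP = 25.961 + (-2.902) = 23.059 cmH2O.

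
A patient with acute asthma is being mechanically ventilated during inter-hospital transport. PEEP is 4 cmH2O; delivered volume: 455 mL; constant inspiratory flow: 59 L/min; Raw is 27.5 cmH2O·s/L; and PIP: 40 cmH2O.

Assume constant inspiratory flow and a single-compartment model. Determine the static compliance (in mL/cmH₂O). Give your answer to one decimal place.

50.8

Flow: 59 L/min ÷ 60 = 0.9833 L/s.
Equation of motion (constant flow): PIP = Vt/C + R·V̇ + PEEP.
Vt/C = PIP − R·V̇ − PEEP = 40 − 27.5×0.9833 − 4 = 40 − 27.041 − 4 = 8.959 cmH2O.
C = Vt / 8.959 = 455 / 8.959 = 50.787 mL/cmH2O.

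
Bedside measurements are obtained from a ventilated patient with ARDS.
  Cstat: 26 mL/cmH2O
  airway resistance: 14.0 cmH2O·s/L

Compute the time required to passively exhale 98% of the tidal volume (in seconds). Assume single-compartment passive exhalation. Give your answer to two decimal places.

1.42

τ = R × C = 14.0 × 26 mL/cmH2O = 14.0 × 0.026 L/cmH2O = 0.364 s.
Exhaled fraction f = 1 − e^(−t/τ) → t = −τ·ln(1 − f) = −0.364·ln(0.02) = 1.424 s.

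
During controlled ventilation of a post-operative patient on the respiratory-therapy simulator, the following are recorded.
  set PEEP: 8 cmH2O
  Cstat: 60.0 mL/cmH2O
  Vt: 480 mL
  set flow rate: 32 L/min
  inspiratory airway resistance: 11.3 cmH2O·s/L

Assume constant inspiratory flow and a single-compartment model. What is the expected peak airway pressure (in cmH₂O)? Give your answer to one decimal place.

22.0

Flow: 32 L/min ÷ 60 = 0.5333 L/s.
Equation of motion (constant flow): PIP = Vt/C + R·V̇ + PEEP.
PIP = 480/60.0 + 11.3×0.5333 + 8 = 8.0 + 6.026 + 8 = 22.026 cmH2O.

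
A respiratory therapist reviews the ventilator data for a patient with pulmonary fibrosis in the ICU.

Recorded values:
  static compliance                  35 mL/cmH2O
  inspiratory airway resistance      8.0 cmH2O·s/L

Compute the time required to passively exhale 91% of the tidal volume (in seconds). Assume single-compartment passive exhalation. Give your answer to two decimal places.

τ = R × C = 8.0 × 35 mL/cmH2O = 8.0 × 0.035 L/cmH2O = 0.28 s.
Exhaled fraction f = 1 − e^(−t/τ) → t = −τ·ln(1 − f) = −0.28·ln(0.09) = 0.6742 s.

0.67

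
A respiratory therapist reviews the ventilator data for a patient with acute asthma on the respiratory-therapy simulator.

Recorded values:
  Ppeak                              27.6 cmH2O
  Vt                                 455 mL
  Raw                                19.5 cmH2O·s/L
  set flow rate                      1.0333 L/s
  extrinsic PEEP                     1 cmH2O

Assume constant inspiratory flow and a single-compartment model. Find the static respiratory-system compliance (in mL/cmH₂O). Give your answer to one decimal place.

Equation of motion (constant flow): PIP = Vt/C + R·V̇ + PEEP.
Vt/C = PIP − R·V̇ − PEEP = 27.6 − 19.5×1.0333 − 1 = 27.6 − 20.149 − 1 = 6.451 cmH2O.
C = Vt / 6.451 = 455 / 6.451 = 70.532 mL/cmH2O.

70.5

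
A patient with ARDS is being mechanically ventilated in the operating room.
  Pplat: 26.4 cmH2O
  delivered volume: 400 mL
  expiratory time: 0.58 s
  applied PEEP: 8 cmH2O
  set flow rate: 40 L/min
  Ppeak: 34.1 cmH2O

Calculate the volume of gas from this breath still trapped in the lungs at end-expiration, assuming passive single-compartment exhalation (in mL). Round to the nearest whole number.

Flow: 40 L/min ÷ 60 = 0.6667 L/s.
R = (PIP − Pplat)/V̇ = (34.1 − 26.4) / 0.6667 = 7.7/0.6667 = 11.549 cmH2O·s/L.
C = Vt/(Pplat − PEEP) = 400.0 / (26.4 − 8) = 400.0/18.4 = 21.739 mL/cmH2O.
τ = R × C = 11.549 × 0.02174 L/cmH2O = 0.2511 s.
Fraction remaining = e^(−Te/τ) = e^(−0.58/0.2511) = 0.09928.
Trapped volume = 400.0 × 0.09928 = 39.712 mL.

40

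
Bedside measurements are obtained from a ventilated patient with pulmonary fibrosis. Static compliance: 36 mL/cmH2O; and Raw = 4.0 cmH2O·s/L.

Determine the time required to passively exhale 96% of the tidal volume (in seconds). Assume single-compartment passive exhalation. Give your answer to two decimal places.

τ = R × C = 4.0 × 36 mL/cmH2O = 4.0 × 0.036 L/cmH2O = 0.144 s.
Exhaled fraction f = 1 − e^(−t/τ) → t = −τ·ln(1 − f) = −0.144·ln(0.04) = 0.4635 s.

0.46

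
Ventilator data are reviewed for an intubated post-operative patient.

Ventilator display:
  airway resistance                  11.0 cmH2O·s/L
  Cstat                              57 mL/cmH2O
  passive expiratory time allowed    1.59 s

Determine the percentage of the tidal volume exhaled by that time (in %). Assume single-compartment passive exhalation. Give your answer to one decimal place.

τ = R × C = 11.0 × 57 mL/cmH2O = 11.0 × 0.057 L/cmH2O = 0.627 s.
Passive exhalation: V(t)/V₀ = e^(−t/τ) = e^(−1.59/0.627) = 0.07919.
Fraction exhaled = 1 − 0.07919 = 0.9208 → 92.08%.

92.1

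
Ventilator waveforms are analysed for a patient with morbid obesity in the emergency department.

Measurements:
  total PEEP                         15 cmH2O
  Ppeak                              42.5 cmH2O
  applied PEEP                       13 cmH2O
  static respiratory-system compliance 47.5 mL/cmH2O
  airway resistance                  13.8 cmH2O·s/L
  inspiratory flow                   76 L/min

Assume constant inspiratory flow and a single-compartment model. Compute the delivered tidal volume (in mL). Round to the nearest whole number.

476

Flow: 76 L/min ÷ 60 = 1.2667 L/s.
Total PEEP = 15 cmH2O (set 13 + intrinsic 2); this is the baseline alveolar pressure.
Equation of motion (constant flow): PIP = Vt/C + R·V̇ + PEEP.
Vt/C = PIP − R·V̇ − PEEP = 42.5 − 17.48 − 15 = 10.02 cmH2O.
Vt = C × 10.02 = 47.5 × 10.02 = 475.95 mL.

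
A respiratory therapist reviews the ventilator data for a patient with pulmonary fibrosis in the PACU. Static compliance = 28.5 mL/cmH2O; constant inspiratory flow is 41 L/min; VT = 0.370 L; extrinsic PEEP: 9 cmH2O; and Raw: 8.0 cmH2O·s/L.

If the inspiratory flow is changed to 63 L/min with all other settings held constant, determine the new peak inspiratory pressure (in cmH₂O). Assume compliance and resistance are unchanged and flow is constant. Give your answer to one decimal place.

30.4

Flow: 41 L/min ÷ 60 = 0.6833 L/s.
New flow: 63 L/min ÷ 60 = 1.05 L/s.
PIP = Vt/C + R·V̇ + PEEP (constant-flow equation of motion).
Only the resistive term changes: ΔPIP = R × ΔV̇ = 8.0 × (1.05 − 0.6833) = 8.0 × 0.3667 = 2.934 cmH2O.
Original PIP = 370/28.5 + 8.0×0.6833 + 9 = 27.449 cmH2O; new PIP = 27.449 + (2.934) = 30.383 cmH2O.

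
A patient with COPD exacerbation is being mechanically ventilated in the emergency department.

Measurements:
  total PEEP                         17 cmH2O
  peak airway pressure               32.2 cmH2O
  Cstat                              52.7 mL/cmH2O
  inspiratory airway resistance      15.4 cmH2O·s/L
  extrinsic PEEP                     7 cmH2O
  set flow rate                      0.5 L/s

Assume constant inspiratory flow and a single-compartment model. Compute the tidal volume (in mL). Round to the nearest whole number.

395

Total PEEP = 17 cmH2O (set 7 + intrinsic 10); this is the baseline alveolar pressure.
Equation of motion (constant flow): PIP = Vt/C + R·V̇ + PEEP.
Vt/C = PIP − R·V̇ − PEEP = 32.2 − 7.7 − 17 = 7.5 cmH2O.
Vt = C × 7.5 = 52.7 × 7.5 = 395.25 mL.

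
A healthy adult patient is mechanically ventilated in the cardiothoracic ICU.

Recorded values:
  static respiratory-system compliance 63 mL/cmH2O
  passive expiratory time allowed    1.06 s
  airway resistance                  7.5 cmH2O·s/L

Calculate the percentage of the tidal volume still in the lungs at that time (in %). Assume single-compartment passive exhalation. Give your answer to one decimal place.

τ = R × C = 7.5 × 63 mL/cmH2O = 7.5 × 0.063 L/cmH2O = 0.4725 s.
Passive exhalation: V(t)/V₀ = e^(−t/τ) = e^(−1.06/0.4725) = 0.1061.
Fraction remaining = 0.1061 → 10.61%.

10.6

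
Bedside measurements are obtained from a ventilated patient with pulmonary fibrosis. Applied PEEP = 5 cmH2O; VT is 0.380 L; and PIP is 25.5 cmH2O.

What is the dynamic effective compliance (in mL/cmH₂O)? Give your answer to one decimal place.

18.5

Dynamic compliance = Vt / (PIP − PEEP) = 380 / (25.5 − 5) = 380 / 20.5 = 18.537 mL/cmH2O.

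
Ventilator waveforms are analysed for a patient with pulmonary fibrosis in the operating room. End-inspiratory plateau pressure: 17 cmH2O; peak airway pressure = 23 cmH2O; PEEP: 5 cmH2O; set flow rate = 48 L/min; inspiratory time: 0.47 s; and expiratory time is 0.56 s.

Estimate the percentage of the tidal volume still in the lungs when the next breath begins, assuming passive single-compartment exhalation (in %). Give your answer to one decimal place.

Flow: 48 L/min ÷ 60 = 0.8 L/s.
Vt = flow × Ti = 0.8 L/s × 0.47 s × 1000 mL/L = 376.0 mL.
R = (PIP − Pplat)/V̇ = (23 − 17) / 0.8 = 6.0/0.8 = 7.5 cmH2O·s/L.
C = Vt/(Pplat − PEEP) = 376.0 / (17 − 5) = 376.0/12.0 = 31.333 mL/cmH2O.
τ = R × C = 7.5 × 0.03133 L/cmH2O = 0.235 s.
Fraction remaining at end-expiration = e^(−Te/τ) = e^(−0.56/0.235) = 0.09228 → 9.228%.

9.2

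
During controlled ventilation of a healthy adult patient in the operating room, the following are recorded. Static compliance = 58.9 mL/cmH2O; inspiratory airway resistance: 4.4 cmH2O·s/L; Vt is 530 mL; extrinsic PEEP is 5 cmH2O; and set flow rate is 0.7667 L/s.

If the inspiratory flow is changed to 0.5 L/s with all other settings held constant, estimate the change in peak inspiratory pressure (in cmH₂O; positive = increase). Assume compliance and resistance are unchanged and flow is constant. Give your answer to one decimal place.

PIP = Vt/C + R·V̇ + PEEP (constant-flow equation of motion).
Only the resistive term changes: ΔPIP = R × ΔV̇ = 4.4 × (0.5 − 0.7667) = 4.4 × -0.2667 = -1.173 cmH2O.

-1.2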